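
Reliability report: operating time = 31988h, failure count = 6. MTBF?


Formula: MTBF = Total operating time / Number of failures
MTBF = 31988 / 6
MTBF = 5331.33 hours

5331.33 hours


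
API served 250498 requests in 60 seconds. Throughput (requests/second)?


Formula: throughput = requests / seconds
throughput = 250498 / 60
throughput = 4174.97 requests/second

4174.97 requests/second


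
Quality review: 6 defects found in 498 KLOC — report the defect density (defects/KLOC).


Defect density = defects / KLOC
Defect density = 6 / 498
Defect density = 0.012 defects/KLOC

0.012 defects/KLOC


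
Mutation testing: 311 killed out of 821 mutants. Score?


Mutation score = killed / total * 100
Mutation score = 311 / 821 * 100
Mutation score = 37.88%

37.88%


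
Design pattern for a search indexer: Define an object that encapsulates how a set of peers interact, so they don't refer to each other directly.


This matches the Mediator pattern

Mediator


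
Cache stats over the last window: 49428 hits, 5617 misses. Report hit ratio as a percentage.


Formula: hit rate = hits / (hits + misses) * 100
hit rate = 49428 / (49428 + 5617) * 100
hit rate = 49428 / 55045 * 100
hit rate = 89.8%

89.8%


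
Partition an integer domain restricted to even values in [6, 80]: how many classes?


Constraint: even integers in [6, 80]
Class 1: x < 6 — out-of-range invalid
Class 2: x in [6,80] but odd — wrong type invalid
Class 3: x in [6,80] and even — valid
Class 4: x > 80 — out-of-range invalid
Total equivalence classes: 4

4 equivalence classes


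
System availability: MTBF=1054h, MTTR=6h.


Availability = MTBF / (MTBF + MTTR)
Availability = 1054 / (1054 + 6)
Availability = 1054 / 1060
Availability = 99.434%

99.434%


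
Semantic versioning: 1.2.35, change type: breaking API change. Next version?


Current: 1.2.35
Change category: 'breaking API change' → major bump
SemVer rule: major bump → increment MAJOR, reset MINOR and PATCH to 0
New: 2.0.0

2.0.0


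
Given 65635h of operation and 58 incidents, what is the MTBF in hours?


Formula: MTBF = Total operating time / Number of failures
MTBF = 65635 / 58
MTBF = 1131.64 hours

1131.64 hours


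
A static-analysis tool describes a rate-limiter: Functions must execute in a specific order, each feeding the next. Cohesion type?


Reasoning: Output of one is input to next
Type: Sequential cohesion

Sequential cohesion


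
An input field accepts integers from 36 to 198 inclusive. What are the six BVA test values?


Range: [36, 198]
Boundaries: just below min, min, min+1, max-1, max, just above max
Values: [35, 36, 37, 197, 198, 199]

[35, 36, 37, 197, 198, 199]


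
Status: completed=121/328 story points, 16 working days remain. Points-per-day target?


Formula: Required rate = Remaining points / Days left
Remaining = 328 - 121 = 207 points
Required rate = 207 / 16 = 12.94 points/day

12.94 points/day


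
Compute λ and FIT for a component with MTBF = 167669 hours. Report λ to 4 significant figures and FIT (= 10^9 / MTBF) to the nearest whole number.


Formula: λ = 1 / MTBF; FIT = λ × 1e9 = 1e9 / MTBF
λ = 1 / 167669 ≈ 5.964e-06 failures/hour
FIT = 1e9 / 167669 ≈ 5964 failures per 1e9 hours (nearest whole number)

λ = 5.964e-06 /h, FIT = 5964


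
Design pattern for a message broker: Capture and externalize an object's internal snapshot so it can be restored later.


This matches the Memento pattern

Memento


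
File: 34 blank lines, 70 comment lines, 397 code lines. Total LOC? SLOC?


Total LOC = blank + comment + code
Total LOC = 34 + 70 + 397 = 501
SLOC (source only) = code = 397

Total LOC: 501, SLOC: 397


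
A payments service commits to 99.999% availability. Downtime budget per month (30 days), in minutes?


Formula: allowed downtime = period * (100 - SLA) / 100
Period (month (30 days)) = 43200 minutes
Unavailability fraction = (100 - 99.999) / 100
Allowed downtime = 43200 * (100 - 99.999) / 100
Allowed downtime = 0.432 minutes

0.432 minutes


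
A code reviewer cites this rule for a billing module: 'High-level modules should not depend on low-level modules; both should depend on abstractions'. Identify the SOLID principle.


This describes the Dependency Inversion Principle (DIP)

Dependency Inversion Principle (DIP)


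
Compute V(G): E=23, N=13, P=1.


Formula: V(G) = E - N + 2P
V(G) = 23 - 13 + 2*1
V(G) = 10 + 2
V(G) = 12

12


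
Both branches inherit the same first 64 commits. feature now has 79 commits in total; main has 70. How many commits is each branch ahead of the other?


Common ancestor: commit #64
feature commits after divergence: 79 - 64 = 15
main commits after divergence: 70 - 64 = 6
feature is 15 commits ahead of main
main is 6 commits ahead of feature

feature ahead: 15, main ahead: 6


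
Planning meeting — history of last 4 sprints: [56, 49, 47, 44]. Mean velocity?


Formula: Avg velocity = Total points / Number of sprints
Points: [56, 49, 47, 44]
Sum = 56 + 49 + 47 + 44 = 196
Avg velocity = 196 / 4 = 49.0 points/sprint

49.0 points/sprint


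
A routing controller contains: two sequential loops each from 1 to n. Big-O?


Reasoning: sequential dominates: O(n) + O(n) = O(n)
Complexity: O(n)

O(n)


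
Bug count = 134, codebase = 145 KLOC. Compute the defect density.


Defect density = defects / KLOC
Defect density = 134 / 145
Defect density = 0.924 defects/KLOC

0.924 defects/KLOC


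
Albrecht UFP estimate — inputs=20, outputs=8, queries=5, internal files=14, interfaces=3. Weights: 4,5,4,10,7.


UFP = EI*4 + EO*5 + EQ*4 + ILF*10 + EIF*7
UFP = 20*4 + 8*5 + 5*4 + 14*10 + 3*7
UFP = 80 + 40 + 20 + 140 + 21
UFP = 301

301


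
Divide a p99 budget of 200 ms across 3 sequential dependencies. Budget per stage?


Formula: per_stage = total_budget / stages
per_stage = 200 / 3
per_stage = 66.67 ms

66.67 ms


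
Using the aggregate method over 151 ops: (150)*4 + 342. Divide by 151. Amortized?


Formula: Amortized cost = Total cost / Operations
Total cost = (150 * 4) + (1 * 342)
Total cost = 600 + 342 = 942
Amortized = 942 / 151 = 6.2384

6.2384


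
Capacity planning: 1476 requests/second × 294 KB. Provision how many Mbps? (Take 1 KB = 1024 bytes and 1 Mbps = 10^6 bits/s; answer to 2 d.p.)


Formula: Mbps = payload_bytes * RPS * 8 / 1e6
Payload per request = 294 KB = 294 * 1024 = 301056 bytes
Total bytes/sec = 301056 * 1476 = 444358656
Total bits/sec = 444358656 * 8 = 3554869248
Mbps = 3554869248 / 1e6 = 3554.87

3554.87 Mbps


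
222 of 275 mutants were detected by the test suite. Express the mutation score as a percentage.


Mutation score = killed / total * 100
Mutation score = 222 / 275 * 100
Mutation score = 80.73%

80.73%


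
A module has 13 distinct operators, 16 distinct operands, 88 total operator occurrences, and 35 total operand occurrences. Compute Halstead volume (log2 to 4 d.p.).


Formula: V = N * log2(η), where N = N1 + N2 and η = η1 + η2
η = 13 + 16 = 29
N = 88 + 35 = 123
log2(29) ≈ 4.8580
V = 123 * 4.8580 = 597.53

597.53


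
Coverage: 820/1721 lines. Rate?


Coverage = covered / total * 100
Coverage = 820 / 1721 * 100
Coverage = 47.65%

47.65%


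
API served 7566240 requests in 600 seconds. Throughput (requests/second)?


Formula: throughput = requests / seconds
throughput = 7566240 / 600
throughput = 12610.4 requests/second

12610.4 requests/second


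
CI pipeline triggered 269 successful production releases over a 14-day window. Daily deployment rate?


Formula: deployments per day = releases / days
= 269 / 14
= 19.214 deploys/day
(equivalently, 134.5 deploys/week)

19.214 deploys/day


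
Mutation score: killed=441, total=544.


Mutation score = killed / total * 100
Mutation score = 441 / 544 * 100
Mutation score = 81.07%

81.07%


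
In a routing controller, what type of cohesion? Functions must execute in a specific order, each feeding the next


Reasoning: Output of one is input to next
Type: Sequential cohesion

Sequential cohesion


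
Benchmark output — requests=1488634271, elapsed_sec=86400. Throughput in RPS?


Formula: throughput = requests / seconds
throughput = 1488634271 / 86400
throughput = 17229.56 requests/second

17229.56 requests/second


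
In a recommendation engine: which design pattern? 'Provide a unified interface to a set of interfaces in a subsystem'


This matches the Facade pattern

Facade


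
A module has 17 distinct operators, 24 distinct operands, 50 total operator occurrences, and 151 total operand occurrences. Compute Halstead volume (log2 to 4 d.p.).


Formula: V = N * log2(η), where N = N1 + N2 and η = η1 + η2
η = 17 + 24 = 41
N = 50 + 151 = 201
log2(41) ≈ 5.3576
V = 201 * 5.3576 = 1076.88

1076.88


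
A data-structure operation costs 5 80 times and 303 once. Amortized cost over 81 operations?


Formula: Amortized cost = Total cost / Operations
Total cost = (80 * 5) + (1 * 303)
Total cost = 400 + 303 = 703
Amortized = 703 / 81 = 8.679

8.679


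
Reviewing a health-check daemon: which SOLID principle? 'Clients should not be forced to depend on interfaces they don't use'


This describes the Interface Segregation Principle (ISP)

Interface Segregation Principle (ISP)


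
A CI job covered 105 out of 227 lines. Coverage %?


Coverage = covered / total * 100
Coverage = 105 / 227 * 100
Coverage = 46.26%

46.26%


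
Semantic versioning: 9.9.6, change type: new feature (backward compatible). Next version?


Current: 9.9.6
Change category: 'new feature (backward compatible)' → minor bump
SemVer rule: minor bump → increment MINOR, reset PATCH to 0 (MAJOR unchanged)
New: 9.10.0

9.10.0


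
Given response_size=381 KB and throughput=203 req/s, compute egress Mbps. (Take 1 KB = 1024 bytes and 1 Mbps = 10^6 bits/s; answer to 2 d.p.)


Formula: Mbps = payload_bytes * RPS * 8 / 1e6
Payload per request = 381 KB = 381 * 1024 = 390144 bytes
Total bytes/sec = 390144 * 203 = 79199232
Total bits/sec = 79199232 * 8 = 633593856
Mbps = 633593856 / 1e6 = 633.59

633.59 Mbps


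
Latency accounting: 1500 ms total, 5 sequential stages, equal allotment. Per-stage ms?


Formula: per_stage = total_budget / stages
per_stage = 1500 / 5
per_stage = 300.0 ms

300.0 ms


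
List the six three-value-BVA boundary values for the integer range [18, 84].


Range: [18, 84]
Boundaries: just below min, min, min+1, max-1, max, just above max
Values: [17, 18, 19, 83, 84, 85]

[17, 18, 19, 83, 84, 85]


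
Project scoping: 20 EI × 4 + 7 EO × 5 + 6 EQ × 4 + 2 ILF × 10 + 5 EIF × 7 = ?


UFP = EI*4 + EO*5 + EQ*4 + ILF*10 + EIF*7
UFP = 20*4 + 7*5 + 6*4 + 2*10 + 5*7
UFP = 80 + 35 + 24 + 20 + 35
UFP = 194

194


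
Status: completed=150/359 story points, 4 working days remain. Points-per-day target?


Formula: Required rate = Remaining points / Days left
Remaining = 359 - 150 = 209 points
Required rate = 209 / 4 = 52.25 points/day

52.25 points/day


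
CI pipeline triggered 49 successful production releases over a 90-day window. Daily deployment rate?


Formula: deployments per day = releases / days
= 49 / 90
= 0.544 deploys/day
(equivalently, 3.81 deploys/week)

0.544 deploys/day


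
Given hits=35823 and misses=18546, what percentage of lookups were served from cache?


Formula: hit rate = hits / (hits + misses) * 100
hit rate = 35823 / (35823 + 18546) * 100
hit rate = 35823 / 54369 * 100
hit rate = 65.89%

65.89%


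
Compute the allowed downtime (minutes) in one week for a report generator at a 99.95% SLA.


Formula: allowed downtime = period * (100 - SLA) / 100
Period (week) = 10080 minutes
Unavailability fraction = (100 - 99.95) / 100
Allowed downtime = 10080 * (100 - 99.95) / 100
Allowed downtime = 5.04 minutes

5.04 minutes


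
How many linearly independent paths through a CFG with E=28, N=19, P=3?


Formula: V(G) = E - N + 2P
V(G) = 28 - 19 + 2*3
V(G) = 9 + 6
V(G) = 15

15


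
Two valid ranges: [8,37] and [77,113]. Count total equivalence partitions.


Valid ranges: [8,37] and [77,113]
Class 1: x < 8 — invalid
Class 2: 8 ≤ x ≤ 37 — valid
Class 3: 37 < x < 77 — invalid (gap between ranges)
Class 4: 77 ≤ x ≤ 113 — valid
Class 5: x > 113 — invalid
Total equivalence classes: 5

5 equivalence classes


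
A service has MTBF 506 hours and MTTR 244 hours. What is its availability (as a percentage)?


Availability = MTBF / (MTBF + MTTR)
Availability = 506 / (506 + 244)
Availability = 506 / 750
Availability = 67.4667%

67.4667%


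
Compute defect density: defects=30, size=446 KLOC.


Defect density = defects / KLOC
Defect density = 30 / 446
Defect density = 0.067 defects/KLOC

0.067 defects/KLOC


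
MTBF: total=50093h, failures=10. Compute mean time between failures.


Formula: MTBF = Total operating time / Number of failures
MTBF = 50093 / 10
MTBF = 5009.3 hours

5009.3 hours


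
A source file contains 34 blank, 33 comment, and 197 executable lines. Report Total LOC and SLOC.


Total LOC = blank + comment + code
Total LOC = 34 + 33 + 197 = 264
SLOC (source only) = code = 197

Total LOC: 264, SLOC: 197


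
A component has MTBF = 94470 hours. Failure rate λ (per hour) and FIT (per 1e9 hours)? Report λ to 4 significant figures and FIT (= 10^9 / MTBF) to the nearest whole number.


Formula: λ = 1 / MTBF; FIT = λ × 1e9 = 1e9 / MTBF
λ = 1 / 94470 ≈ 1.059e-05 failures/hour
FIT = 1e9 / 94470 ≈ 10585 failures per 1e9 hours (nearest whole number)

λ = 1.059e-05 /h, FIT = 10585


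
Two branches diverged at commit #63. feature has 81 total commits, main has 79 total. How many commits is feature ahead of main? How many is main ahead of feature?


Common ancestor: commit #63
feature commits after divergence: 81 - 63 = 18
main commits after divergence: 79 - 63 = 16
feature is 18 commits ahead of main
main is 16 commits ahead of feature

feature ahead: 18, main ahead: 16


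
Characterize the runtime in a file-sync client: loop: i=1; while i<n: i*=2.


Reasoning: i doubles each step so iterations are log2(n)
Complexity: O(log n)

O(log n)


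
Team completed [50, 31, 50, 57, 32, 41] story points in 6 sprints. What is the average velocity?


Formula: Avg velocity = Total points / Number of sprints
Points: [50, 31, 50, 57, 32, 41]
Sum = 50 + 31 + 50 + 57 + 32 + 41 = 261
Avg velocity = 261 / 6 = 43.5 points/sprint

43.5 points/sprint


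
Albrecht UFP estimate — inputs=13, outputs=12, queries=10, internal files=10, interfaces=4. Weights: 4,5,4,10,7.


UFP = EI*4 + EO*5 + EQ*4 + ILF*10 + EIF*7
UFP = 13*4 + 12*5 + 10*4 + 10*10 + 4*7
UFP = 52 + 60 + 40 + 100 + 28
UFP = 280

280


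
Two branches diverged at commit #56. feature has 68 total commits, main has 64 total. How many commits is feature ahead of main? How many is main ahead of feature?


Common ancestor: commit #56
feature commits after divergence: 68 - 56 = 12
main commits after divergence: 64 - 56 = 8
feature is 12 commits ahead of main
main is 8 commits ahead of feature

feature ahead: 12, main ahead: 8


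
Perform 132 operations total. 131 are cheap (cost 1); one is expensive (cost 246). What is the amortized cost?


Formula: Amortized cost = Total cost / Operations
Total cost = (131 * 1) + (1 * 246)
Total cost = 131 + 246 = 377
Amortized = 377 / 132 = 2.8561

2.8561


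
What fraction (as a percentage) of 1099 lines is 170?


Coverage = covered / total * 100
Coverage = 170 / 1099 * 100
Coverage = 15.47%

15.47%


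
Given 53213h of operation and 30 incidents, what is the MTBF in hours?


Formula: MTBF = Total operating time / Number of failures
MTBF = 53213 / 30
MTBF = 1773.77 hours

1773.77 hours


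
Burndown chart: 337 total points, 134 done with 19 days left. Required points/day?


Formula: Required rate = Remaining points / Days left
Remaining = 337 - 134 = 203 points
Required rate = 203 / 19 = 10.68 points/day

10.68 points/day


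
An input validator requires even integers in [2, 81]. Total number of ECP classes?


Constraint: even integers in [2, 81]
Class 1: x < 2 — out-of-range invalid
Class 2: x in [2,81] but odd — wrong type invalid
Class 3: x in [2,81] and even — valid
Class 4: x > 81 — out-of-range invalid
Total equivalence classes: 4

4 equivalence classes


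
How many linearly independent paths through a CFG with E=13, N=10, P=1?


Formula: V(G) = E - N + 2P
V(G) = 13 - 10 + 2*1
V(G) = 3 + 2
V(G) = 5

5


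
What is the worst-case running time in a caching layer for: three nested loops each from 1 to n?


Reasoning: three levels of nesting over n
Complexity: O(n^3)

O(n^3)


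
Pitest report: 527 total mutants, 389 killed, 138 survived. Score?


Mutation score = killed / total * 100
Mutation score = 389 / 527 * 100
Mutation score = 73.81%

73.81%


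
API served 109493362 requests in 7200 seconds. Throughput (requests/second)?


Formula: throughput = requests / seconds
throughput = 109493362 / 7200
throughput = 15207.41 requests/second

15207.41 requests/second


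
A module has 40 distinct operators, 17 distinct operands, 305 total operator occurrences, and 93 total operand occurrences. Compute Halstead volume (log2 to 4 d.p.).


Formula: V = N * log2(η), where N = N1 + N2 and η = η1 + η2
η = 40 + 17 = 57
N = 305 + 93 = 398
log2(57) ≈ 5.8329
V = 398 * 5.8329 = 2321.49

2321.49


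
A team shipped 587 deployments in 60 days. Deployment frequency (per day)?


Formula: deployments per day = releases / days
= 587 / 60
= 9.783 deploys/day
(equivalently, 68.48 deploys/week)

9.783 deploys/day


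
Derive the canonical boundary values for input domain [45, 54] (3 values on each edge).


Range: [45, 54]
Boundaries: just below min, min, min+1, max-1, max, just above max
Values: [44, 45, 46, 53, 54, 55]

[44, 45, 46, 53, 54, 55]


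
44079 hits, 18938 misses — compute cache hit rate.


Formula: hit rate = hits / (hits + misses) * 100
hit rate = 44079 / (44079 + 18938) * 100
hit rate = 44079 / 63017 * 100
hit rate = 69.95%

69.95%


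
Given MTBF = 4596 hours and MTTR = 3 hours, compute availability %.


Availability = MTBF / (MTBF + MTTR)
Availability = 4596 / (4596 + 3)
Availability = 4596 / 4599
Availability = 99.9348%

99.9348%


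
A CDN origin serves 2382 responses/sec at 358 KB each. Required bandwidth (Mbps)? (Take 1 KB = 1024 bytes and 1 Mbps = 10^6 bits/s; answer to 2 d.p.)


Formula: Mbps = payload_bytes * RPS * 8 / 1e6
Payload per request = 358 KB = 358 * 1024 = 366592 bytes
Total bytes/sec = 366592 * 2382 = 873222144
Total bits/sec = 873222144 * 8 = 6985777152
Mbps = 6985777152 / 1e6 = 6985.78

6985.78 Mbps


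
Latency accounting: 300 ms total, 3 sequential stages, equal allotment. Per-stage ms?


Formula: per_stage = total_budget / stages
per_stage = 300 / 3
per_stage = 100.0 ms

100.0 ms


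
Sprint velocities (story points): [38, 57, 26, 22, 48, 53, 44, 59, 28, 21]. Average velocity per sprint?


Formula: Avg velocity = Total points / Number of sprints
Points: [38, 57, 26, 22, 48, 53, 44, 59, 28, 21]
Sum = 38 + 57 + 26 + 22 + 48 + 53 + 44 + 59 + 28 + 21 = 396
Avg velocity = 396 / 10 = 39.6 points/sprint

39.6 points/sprint


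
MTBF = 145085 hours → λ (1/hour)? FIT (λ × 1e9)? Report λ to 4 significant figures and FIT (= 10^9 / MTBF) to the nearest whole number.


Formula: λ = 1 / MTBF; FIT = λ × 1e9 = 1e9 / MTBF
λ = 1 / 145085 ≈ 6.893e-06 failures/hour
FIT = 1e9 / 145085 ≈ 6893 failures per 1e9 hours (nearest whole number)

λ = 6.893e-06 /h, FIT = 6893


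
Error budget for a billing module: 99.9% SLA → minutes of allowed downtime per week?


Formula: allowed downtime = period * (100 - SLA) / 100
Period (week) = 10080 minutes
Unavailability fraction = (100 - 99.9) / 100
Allowed downtime = 10080 * (100 - 99.9) / 100
Allowed downtime = 10.08 minutes

10.08 minutes


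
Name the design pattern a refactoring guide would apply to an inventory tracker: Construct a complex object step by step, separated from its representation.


This matches the Builder pattern

Builder


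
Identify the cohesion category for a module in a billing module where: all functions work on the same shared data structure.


Reasoning: Functions share data
Type: Communicational cohesion

Communicational cohesion


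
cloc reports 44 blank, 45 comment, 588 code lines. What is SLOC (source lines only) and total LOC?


Total LOC = blank + comment + code
Total LOC = 44 + 45 + 588 = 677
SLOC (source only) = code = 588

Total LOC: 677, SLOC: 588


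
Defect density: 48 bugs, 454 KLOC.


Defect density = defects / KLOC
Defect density = 48 / 454
Defect density = 0.106 defects/KLOC

0.106 defects/KLOC


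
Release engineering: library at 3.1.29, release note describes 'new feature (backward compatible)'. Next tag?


Current: 3.1.29
Change category: 'new feature (backward compatible)' → minor bump
SemVer rule: minor bump → increment MINOR, reset PATCH to 0 (MAJOR unchanged)
New: 3.2.0

3.2.0


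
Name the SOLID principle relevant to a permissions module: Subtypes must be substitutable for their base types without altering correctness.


This describes the Liskov Substitution Principle (LSP)

Liskov Substitution Principle (LSP)


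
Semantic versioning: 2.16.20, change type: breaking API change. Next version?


Current: 2.16.20
Change category: 'breaking API change' → major bump
SemVer rule: major bump → increment MAJOR, reset MINOR and PATCH to 0
New: 3.0.0

3.0.0


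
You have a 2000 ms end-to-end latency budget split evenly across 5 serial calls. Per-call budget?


Formula: per_stage = total_budget / stages
per_stage = 2000 / 5
per_stage = 400.0 ms

400.0 ms


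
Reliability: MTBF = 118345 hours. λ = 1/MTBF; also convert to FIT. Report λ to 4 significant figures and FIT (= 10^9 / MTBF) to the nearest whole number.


Formula: λ = 1 / MTBF; FIT = λ × 1e9 = 1e9 / MTBF
λ = 1 / 118345 ≈ 8.450e-06 failures/hour
FIT = 1e9 / 118345 ≈ 8450 failures per 1e9 hours (nearest whole number)

λ = 8.450e-06 /h, FIT = 8450


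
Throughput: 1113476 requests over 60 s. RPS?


Formula: throughput = requests / seconds
throughput = 1113476 / 60
throughput = 18557.93 requests/second

18557.93 requests/second


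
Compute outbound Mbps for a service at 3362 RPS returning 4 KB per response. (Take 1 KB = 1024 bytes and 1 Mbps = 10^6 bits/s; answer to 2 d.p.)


Formula: Mbps = payload_bytes * RPS * 8 / 1e6
Payload per request = 4 KB = 4 * 1024 = 4096 bytes
Total bytes/sec = 4096 * 3362 = 13770752
Total bits/sec = 13770752 * 8 = 110166016
Mbps = 110166016 / 1e6 = 110.17

110.17 Mbps


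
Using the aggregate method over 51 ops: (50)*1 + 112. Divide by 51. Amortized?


Formula: Amortized cost = Total cost / Operations
Total cost = (50 * 1) + (1 * 112)
Total cost = 50 + 112 = 162
Amortized = 162 / 51 = 3.1765

3.1765


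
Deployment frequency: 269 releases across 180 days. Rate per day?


Formula: deployments per day = releases / days
= 269 / 180
= 1.494 deploys/day
(equivalently, 10.46 deploys/week)

1.494 deploys/day


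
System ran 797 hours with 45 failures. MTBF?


Formula: MTBF = Total operating time / Number of failures
MTBF = 797 / 45
MTBF = 17.71 hours

17.71 hours


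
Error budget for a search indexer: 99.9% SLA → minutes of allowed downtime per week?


Formula: allowed downtime = period * (100 - SLA) / 100
Period (week) = 10080 minutes
Unavailability fraction = (100 - 99.9) / 100
Allowed downtime = 10080 * (100 - 99.9) / 100
Allowed downtime = 10.08 minutes

10.08 minutes


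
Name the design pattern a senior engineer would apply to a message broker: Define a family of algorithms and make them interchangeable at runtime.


This matches the Strategy pattern

Strategy


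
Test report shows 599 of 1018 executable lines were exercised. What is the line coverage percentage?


Coverage = covered / total * 100
Coverage = 599 / 1018 * 100
Coverage = 58.84%

58.84%


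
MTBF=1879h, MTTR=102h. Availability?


Availability = MTBF / (MTBF + MTTR)
Availability = 1879 / (1879 + 102)
Availability = 1879 / 1981
Availability = 94.8511%

94.8511%


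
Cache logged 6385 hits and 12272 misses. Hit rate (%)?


Formula: hit rate = hits / (hits + misses) * 100
hit rate = 6385 / (6385 + 12272) * 100
hit rate = 6385 / 18657 * 100
hit rate = 34.22%

34.22%


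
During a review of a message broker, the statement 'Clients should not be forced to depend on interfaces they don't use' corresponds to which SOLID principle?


This describes the Interface Segregation Principle (ISP)

Interface Segregation Principle (ISP)


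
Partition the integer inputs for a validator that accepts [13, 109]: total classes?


Valid range: [13, 109]
Class 1: x < 13 — invalid
Class 2: 13 ≤ x ≤ 109 — valid
Class 3: x > 109 — invalid
Total equivalence classes: 3

3 equivalence classes


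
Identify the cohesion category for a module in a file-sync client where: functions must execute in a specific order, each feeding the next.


Reasoning: Output of one is input to next
Type: Sequential cohesion

Sequential cohesion


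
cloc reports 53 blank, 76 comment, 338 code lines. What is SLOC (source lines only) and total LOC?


Total LOC = blank + comment + code
Total LOC = 53 + 76 + 338 = 467
SLOC (source only) = code = 338

Total LOC: 467, SLOC: 338


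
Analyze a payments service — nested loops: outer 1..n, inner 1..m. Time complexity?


Reasoning: product of independent bounds
Complexity: O(n*m)

O(n*m)


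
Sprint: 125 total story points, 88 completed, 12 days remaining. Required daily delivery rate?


Formula: Required rate = Remaining points / Days left
Remaining = 125 - 88 = 37 points
Required rate = 37 / 12 = 3.08 points/day

3.08 points/day


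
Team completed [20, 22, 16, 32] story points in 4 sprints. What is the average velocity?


Formula: Avg velocity = Total points / Number of sprints
Points: [20, 22, 16, 32]
Sum = 20 + 22 + 16 + 32 = 90
Avg velocity = 90 / 4 = 22.5 points/sprint

22.5 points/sprint


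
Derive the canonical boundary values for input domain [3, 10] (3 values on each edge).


Range: [3, 10]
Boundaries: just below min, min, min+1, max-1, max, just above max
Values: [2, 3, 4, 9, 10, 11]

[2, 3, 4, 9, 10, 11]


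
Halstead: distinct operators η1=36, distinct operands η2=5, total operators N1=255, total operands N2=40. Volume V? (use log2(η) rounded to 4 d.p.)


Formula: V = N * log2(η), where N = N1 + N2 and η = η1 + η2
η = 36 + 5 = 41
N = 255 + 40 = 295
log2(41) ≈ 5.3576
V = 295 * 5.3576 = 1580.49

1580.49


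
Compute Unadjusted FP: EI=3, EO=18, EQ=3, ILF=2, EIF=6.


UFP = EI*4 + EO*5 + EQ*4 + ILF*10 + EIF*7
UFP = 3*4 + 18*5 + 3*4 + 2*10 + 6*7
UFP = 12 + 90 + 12 + 20 + 42
UFP = 176

176


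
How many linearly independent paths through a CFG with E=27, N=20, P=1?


Formula: V(G) = E - N + 2P
V(G) = 27 - 20 + 2*1
V(G) = 7 + 2
V(G) = 9

9


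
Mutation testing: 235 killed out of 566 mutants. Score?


Mutation score = killed / total * 100
Mutation score = 235 / 566 * 100
Mutation score = 41.52%

41.52%


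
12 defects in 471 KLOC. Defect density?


Defect density = defects / KLOC
Defect density = 12 / 471
Defect density = 0.025 defects/KLOC

0.025 defects/KLOC


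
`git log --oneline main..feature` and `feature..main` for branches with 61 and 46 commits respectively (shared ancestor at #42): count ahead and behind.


Common ancestor: commit #42
feature commits after divergence: 61 - 42 = 19
main commits after divergence: 46 - 42 = 4
feature is 19 commits ahead of main
main is 4 commits ahead of feature

feature ahead: 19, main ahead: 4


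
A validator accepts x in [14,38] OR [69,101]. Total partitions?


Valid ranges: [14,38] and [69,101]
Class 1: x < 14 — invalid
Class 2: 14 ≤ x ≤ 38 — valid
Class 3: 38 < x < 69 — invalid (gap between ranges)
Class 4: 69 ≤ x ≤ 101 — valid
Class 5: x > 101 — invalid
Total equivalence classes: 5

5 equivalence classes


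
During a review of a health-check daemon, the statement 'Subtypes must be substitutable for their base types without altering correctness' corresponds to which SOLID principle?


This describes the Liskov Substitution Principle (LSP)

Liskov Substitution Principle (LSP)


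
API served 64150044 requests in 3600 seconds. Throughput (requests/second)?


Formula: throughput = requests / seconds
throughput = 64150044 / 3600
throughput = 17819.46 requests/second

17819.46 requests/second


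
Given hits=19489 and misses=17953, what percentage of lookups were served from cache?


Formula: hit rate = hits / (hits + misses) * 100
hit rate = 19489 / (19489 + 17953) * 100
hit rate = 19489 / 37442 * 100
hit rate = 52.05%

52.05%


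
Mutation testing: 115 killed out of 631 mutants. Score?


Mutation score = killed / total * 100
Mutation score = 115 / 631 * 100
Mutation score = 18.23%

18.23%


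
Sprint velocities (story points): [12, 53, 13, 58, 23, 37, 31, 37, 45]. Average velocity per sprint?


Formula: Avg velocity = Total points / Number of sprints
Points: [12, 53, 13, 58, 23, 37, 31, 37, 45]
Sum = 12 + 53 + 13 + 58 + 23 + 37 + 31 + 37 + 45 = 309
Avg velocity = 309 / 9 = 34.33 points/sprint

34.33 points/sprint


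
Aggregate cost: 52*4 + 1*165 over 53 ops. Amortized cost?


Formula: Amortized cost = Total cost / Operations
Total cost = (52 * 4) + (1 * 165)
Total cost = 208 + 165 = 373
Amortized = 373 / 53 = 7.0377

7.0377


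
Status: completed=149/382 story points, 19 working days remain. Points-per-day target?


Formula: Required rate = Remaining points / Days left
Remaining = 382 - 149 = 233 points
Required rate = 233 / 19 = 12.26 points/day

12.26 points/day


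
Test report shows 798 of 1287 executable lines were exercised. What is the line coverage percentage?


Coverage = covered / total * 100
Coverage = 798 / 1287 * 100
Coverage = 62.0%

62.0%


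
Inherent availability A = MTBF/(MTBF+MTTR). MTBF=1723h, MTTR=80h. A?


Availability = MTBF / (MTBF + MTTR)
Availability = 1723 / (1723 + 80)
Availability = 1723 / 1803
Availability = 95.563%

95.563%


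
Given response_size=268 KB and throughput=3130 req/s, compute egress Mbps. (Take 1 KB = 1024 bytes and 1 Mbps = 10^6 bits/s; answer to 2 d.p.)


Formula: Mbps = payload_bytes * RPS * 8 / 1e6
Payload per request = 268 KB = 268 * 1024 = 274432 bytes
Total bytes/sec = 274432 * 3130 = 858972160
Total bits/sec = 858972160 * 8 = 6871777280
Mbps = 6871777280 / 1e6 = 6871.78

6871.78 Mbps


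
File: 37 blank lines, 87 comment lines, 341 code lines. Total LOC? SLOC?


Total LOC = blank + comment + code
Total LOC = 37 + 87 + 341 = 465
SLOC (source only) = code = 341

Total LOC: 465, SLOC: 341


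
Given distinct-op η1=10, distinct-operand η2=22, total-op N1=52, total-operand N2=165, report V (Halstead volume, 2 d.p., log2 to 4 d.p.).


Formula: V = N * log2(η), where N = N1 + N2 and η = η1 + η2
η = 10 + 22 = 32
N = 52 + 165 = 217
log2(32) ≈ 5.0000
V = 217 * 5.0000 = 1085.00

1085.00


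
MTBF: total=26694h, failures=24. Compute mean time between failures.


Formula: MTBF = Total operating time / Number of failures
MTBF = 26694 / 24
MTBF = 1112.25 hours

1112.25 hours


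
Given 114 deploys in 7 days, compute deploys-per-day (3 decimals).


Formula: deployments per day = releases / days
= 114 / 7
= 16.286 deploys/day
(equivalently, 114.0 deploys/week)

16.286 deploys/day


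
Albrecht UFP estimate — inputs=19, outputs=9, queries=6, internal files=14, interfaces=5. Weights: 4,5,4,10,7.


UFP = EI*4 + EO*5 + EQ*4 + ILF*10 + EIF*7
UFP = 19*4 + 9*5 + 6*4 + 14*10 + 5*7
UFP = 76 + 45 + 24 + 140 + 35
UFP = 320

320


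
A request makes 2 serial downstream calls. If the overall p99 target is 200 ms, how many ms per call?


Formula: per_stage = total_budget / stages
per_stage = 200 / 2
per_stage = 100.0 ms

100.0 ms


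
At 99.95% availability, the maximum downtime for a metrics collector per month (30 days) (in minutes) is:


Formula: allowed downtime = period * (100 - SLA) / 100
Period (month (30 days)) = 43200 minutes
Unavailability fraction = (100 - 99.95) / 100
Allowed downtime = 43200 * (100 - 99.95) / 100
Allowed downtime = 21.6 minutes

21.6 minutes


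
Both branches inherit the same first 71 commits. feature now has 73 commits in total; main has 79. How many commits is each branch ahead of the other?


Common ancestor: commit #71
feature commits after divergence: 73 - 71 = 2
main commits after divergence: 79 - 71 = 8
feature is 2 commits ahead of main
main is 8 commits ahead of feature

feature ahead: 2, main ahead: 8


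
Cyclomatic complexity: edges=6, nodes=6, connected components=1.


Formula: V(G) = E - N + 2P
V(G) = 6 - 6 + 2*1
V(G) = 0 + 2
V(G) = 2

2


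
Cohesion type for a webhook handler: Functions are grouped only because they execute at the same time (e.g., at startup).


Reasoning: Related by timing only
Type: Temporal cohesion

Temporal cohesion


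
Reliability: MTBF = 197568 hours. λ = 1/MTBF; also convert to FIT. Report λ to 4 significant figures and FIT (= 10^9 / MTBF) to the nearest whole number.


Formula: λ = 1 / MTBF; FIT = λ × 1e9 = 1e9 / MTBF
λ = 1 / 197568 ≈ 5.062e-06 failures/hour
FIT = 1e9 / 197568 ≈ 5062 failures per 1e9 hours (nearest whole number)

λ = 5.062e-06 /h, FIT = 5062


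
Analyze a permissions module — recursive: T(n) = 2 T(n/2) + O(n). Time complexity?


Reasoning: master theorem case 2 (merge-sort recurrence)
Complexity: O(n log n)

O(n log n)


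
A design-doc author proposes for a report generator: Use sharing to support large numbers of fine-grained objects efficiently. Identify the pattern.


This matches the Flyweight pattern

Flyweight


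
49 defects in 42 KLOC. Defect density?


Defect density = defects / KLOC
Defect density = 49 / 42
Defect density = 1.167 defects/KLOC

1.167 defects/KLOC


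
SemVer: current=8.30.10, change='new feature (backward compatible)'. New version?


Current: 8.30.10
Change category: 'new feature (backward compatible)' → minor bump
SemVer rule: minor bump → increment MINOR, reset PATCH to 0 (MAJOR unchanged)
New: 8.31.0

8.31.0


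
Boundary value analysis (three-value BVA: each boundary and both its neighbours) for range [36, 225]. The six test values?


Range: [36, 225]
Boundaries: just below min, min, min+1, max-1, max, just above max
Values: [35, 36, 37, 224, 225, 226]

[35, 36, 37, 224, 225, 226]


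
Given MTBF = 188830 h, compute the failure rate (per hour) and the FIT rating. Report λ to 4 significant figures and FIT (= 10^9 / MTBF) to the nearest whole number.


Formula: λ = 1 / MTBF; FIT = λ × 1e9 = 1e9 / MTBF
λ = 1 / 188830 ≈ 5.296e-06 failures/hour
FIT = 1e9 / 188830 ≈ 5296 failures per 1e9 hours (nearest whole number)

λ = 5.296e-06 /h, FIT = 5296


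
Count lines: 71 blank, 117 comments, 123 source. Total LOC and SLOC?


Total LOC = blank + comment + code
Total LOC = 71 + 117 + 123 = 311
SLOC (source only) = code = 123

Total LOC: 311, SLOC: 123


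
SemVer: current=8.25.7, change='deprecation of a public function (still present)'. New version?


Current: 8.25.7
Change category: 'deprecation of a public function (still present)' → minor bump
SemVer rule: minor bump → increment MINOR, reset PATCH to 0 (MAJOR unchanged)
New: 8.26.0

8.26.0


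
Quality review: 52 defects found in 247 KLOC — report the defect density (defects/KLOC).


Defect density = defects / KLOC
Defect density = 52 / 247
Defect density = 0.211 defects/KLOC

0.211 defects/KLOC


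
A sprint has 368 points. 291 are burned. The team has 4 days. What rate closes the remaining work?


Formula: Required rate = Remaining points / Days left
Remaining = 368 - 291 = 77 points
Required rate = 77 / 4 = 19.25 points/day

19.25 points/day


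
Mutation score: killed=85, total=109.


Mutation score = killed / total * 100
Mutation score = 85 / 109 * 100
Mutation score = 77.98%

77.98%


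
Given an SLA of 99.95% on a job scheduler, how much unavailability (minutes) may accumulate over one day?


Formula: allowed downtime = period * (100 - SLA) / 100
Period (day) = 1440 minutes
Unavailability fraction = (100 - 99.95) / 100
Allowed downtime = 1440 * (100 - 99.95) / 100
Allowed downtime = 0.72 minutes

0.72 minutes


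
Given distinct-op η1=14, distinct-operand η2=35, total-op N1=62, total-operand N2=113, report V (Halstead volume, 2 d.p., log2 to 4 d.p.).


Formula: V = N * log2(η), where N = N1 + N2 and η = η1 + η2
η = 14 + 35 = 49
N = 62 + 113 = 175
log2(49) ≈ 5.6147
V = 175 * 5.6147 = 982.57

982.57


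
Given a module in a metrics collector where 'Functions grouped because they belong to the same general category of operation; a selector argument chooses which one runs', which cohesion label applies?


Reasoning: Grouped by category of activity, not by data or sequence
Type: Logical cohesion

Logical cohesion


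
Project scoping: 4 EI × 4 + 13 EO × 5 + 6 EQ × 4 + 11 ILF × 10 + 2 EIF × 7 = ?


UFP = EI*4 + EO*5 + EQ*4 + ILF*10 + EIF*7
UFP = 4*4 + 13*5 + 6*4 + 11*10 + 2*7
UFP = 16 + 65 + 24 + 110 + 14
UFP = 229

229


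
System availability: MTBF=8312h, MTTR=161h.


Availability = MTBF / (MTBF + MTTR)
Availability = 8312 / (8312 + 161)
Availability = 8312 / 8473
Availability = 98.0998%

98.0998%


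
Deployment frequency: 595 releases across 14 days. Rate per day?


Formula: deployments per day = releases / days
= 595 / 14
= 42.5 deploys/day
(equivalently, 297.5 deploys/week)

42.5 deploys/day


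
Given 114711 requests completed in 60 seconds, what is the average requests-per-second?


Formula: throughput = requests / seconds
throughput = 114711 / 60
throughput = 1911.85 requests/second

1911.85 requests/second


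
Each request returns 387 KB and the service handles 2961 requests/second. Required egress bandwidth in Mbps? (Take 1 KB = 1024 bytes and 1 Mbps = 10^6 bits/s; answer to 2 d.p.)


Formula: Mbps = payload_bytes * RPS * 8 / 1e6
Payload per request = 387 KB = 387 * 1024 = 396288 bytes
Total bytes/sec = 396288 * 2961 = 1173408768
Total bits/sec = 1173408768 * 8 = 9387270144
Mbps = 9387270144 / 1e6 = 9387.27

9387.27 Mbps


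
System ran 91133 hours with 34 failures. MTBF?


Formula: MTBF = Total operating time / Number of failures
MTBF = 91133 / 34
MTBF = 2680.38 hours

2680.38 hours


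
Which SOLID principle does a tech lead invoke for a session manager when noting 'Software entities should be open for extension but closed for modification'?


This describes the Open/Closed Principle (OCP)

Open/Closed Principle (OCP)


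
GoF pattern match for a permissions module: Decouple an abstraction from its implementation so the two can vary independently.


This matches the Bridge pattern

Bridge


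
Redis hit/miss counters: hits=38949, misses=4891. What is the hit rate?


Formula: hit rate = hits / (hits + misses) * 100
hit rate = 38949 / (38949 + 4891) * 100
hit rate = 38949 / 43840 * 100
hit rate = 88.84%

88.84%


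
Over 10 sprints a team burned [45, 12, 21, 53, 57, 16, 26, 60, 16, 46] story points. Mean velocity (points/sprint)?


Formula: Avg velocity = Total points / Number of sprints
Points: [45, 12, 21, 53, 57, 16, 26, 60, 16, 46]
Sum = 45 + 12 + 21 + 53 + 57 + 16 + 26 + 60 + 16 + 46 = 352
Avg velocity = 352 / 10 = 35.2 points/sprint

35.2 points/sprint


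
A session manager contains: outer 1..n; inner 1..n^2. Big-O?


Reasoning: n times n^2
Complexity: O(n^3)

O(n^3)


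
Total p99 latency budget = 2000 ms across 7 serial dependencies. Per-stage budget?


Formula: per_stage = total_budget / stages
per_stage = 2000 / 7
per_stage = 285.71 ms

285.71 ms
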